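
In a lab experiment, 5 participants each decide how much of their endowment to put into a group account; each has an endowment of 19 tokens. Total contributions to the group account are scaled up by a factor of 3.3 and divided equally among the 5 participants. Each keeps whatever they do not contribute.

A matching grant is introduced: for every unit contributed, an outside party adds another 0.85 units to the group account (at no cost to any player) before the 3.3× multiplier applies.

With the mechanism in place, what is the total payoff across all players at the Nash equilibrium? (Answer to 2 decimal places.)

579.98 tokens

Under the mechanism each unit contributed yields 3.3 × 1.85 / 5 = 1.2210 back to its contributor per unit of net cost, which exceeds 1, making full contribution the dominant choice for everyone.
At the Nash equilibrium everyone contributes 19. Group total payoff = 3.3 × 1.85 × 95 = 579.98.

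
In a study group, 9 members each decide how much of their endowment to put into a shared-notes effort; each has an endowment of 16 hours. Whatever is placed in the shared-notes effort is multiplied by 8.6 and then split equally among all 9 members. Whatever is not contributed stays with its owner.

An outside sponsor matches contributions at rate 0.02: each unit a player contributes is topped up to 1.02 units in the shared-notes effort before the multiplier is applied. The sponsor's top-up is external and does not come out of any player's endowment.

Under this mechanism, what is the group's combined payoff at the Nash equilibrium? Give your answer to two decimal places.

144.00 hours

The effective private return is 8.6 × 1.02 / 9 = 0.9747, which is still under 1, so the mechanism doesn't change anyone's dominant strategy: zero contribution.
At the Nash equilibrium no one contributes; group total payoff = 9 × 16 = 144.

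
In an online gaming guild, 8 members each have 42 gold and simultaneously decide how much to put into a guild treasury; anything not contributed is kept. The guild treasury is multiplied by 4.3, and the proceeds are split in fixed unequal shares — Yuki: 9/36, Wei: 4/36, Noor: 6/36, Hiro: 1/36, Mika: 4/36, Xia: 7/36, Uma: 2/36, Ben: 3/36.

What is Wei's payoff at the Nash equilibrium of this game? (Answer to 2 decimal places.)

62.07 gold

Each unit j contributes comes back to j as 4.3 × (j's share), so j prefers to contribute only if that share exceeds 1/4.3 = 0.2326; otherwise keeping the unit dominates.
Yuki alone (share 9/36) is above the threshold, contributing 42; the remaining 7 contribute 0. Total contributed: 42.
Wei keeps 42 and receives 4.3 × 42 × 4/36 = 20.07 from the guild treasury, for a payoff of 62.07.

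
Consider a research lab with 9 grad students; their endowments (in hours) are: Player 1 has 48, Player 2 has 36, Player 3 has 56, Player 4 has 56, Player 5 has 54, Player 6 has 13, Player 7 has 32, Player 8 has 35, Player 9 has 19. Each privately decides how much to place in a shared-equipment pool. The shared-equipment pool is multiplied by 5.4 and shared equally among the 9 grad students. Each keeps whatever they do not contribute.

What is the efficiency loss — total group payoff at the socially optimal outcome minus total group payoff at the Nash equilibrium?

1535.60 hours

The private return per contributed unit is 5.4/9 = 0.6000 < 1 for every player regardless of endowment, so the Nash equilibrium is zero contribution and the group total is Σ E_j = 48 + 36 + 56 + 56 + 54 + 13 + 32 + 35 + 19 = 349.
Each contributed unit returns 5.400 to the group, so the social optimum is full contribution by everyone: group total = 5.400 × 349 = 1884.60.
Efficiency loss = (5.400 − 1) × 349 = 1535.60.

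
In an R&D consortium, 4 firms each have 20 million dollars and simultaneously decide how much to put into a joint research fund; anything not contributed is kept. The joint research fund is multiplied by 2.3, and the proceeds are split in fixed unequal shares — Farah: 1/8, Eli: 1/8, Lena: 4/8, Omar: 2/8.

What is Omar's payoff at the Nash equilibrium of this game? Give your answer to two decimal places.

31.50 million dollars

Each unit j contributes comes back to j as 2.3 × (j's share), so j prefers to contribute only if that share exceeds 1/2.3 = 0.4348; otherwise keeping the unit dominates.
The only share above 0.4348 is Lena's 4/8, contributing 20; the remaining 3 contribute 0. Total contributed: 20.
Omar keeps 20 and receives 2.3 × 20 × 2/8 = 11.50 from the joint research fund, for a payoff of 31.50.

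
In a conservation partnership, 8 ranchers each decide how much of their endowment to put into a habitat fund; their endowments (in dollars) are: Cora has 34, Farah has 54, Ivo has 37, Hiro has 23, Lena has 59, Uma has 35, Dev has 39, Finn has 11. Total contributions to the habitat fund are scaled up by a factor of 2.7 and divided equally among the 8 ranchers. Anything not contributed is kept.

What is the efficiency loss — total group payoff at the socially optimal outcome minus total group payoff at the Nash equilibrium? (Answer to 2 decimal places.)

The private return per contributed unit is 2.7/8 = 0.3375 < 1 for every player regardless of endowment, so the Nash equilibrium is zero contribution and the group total is Σ E_j = 34 + 54 + 37 + 23 + 59 + 35 + 39 + 11 = 292.
Each contributed unit returns 2.700 to the group, so the social optimum is full contribution by everyone: group total = 2.700 × 292 = 788.40.
Efficiency loss = (2.700 − 1) × 292 = 496.40.

496.40 dollars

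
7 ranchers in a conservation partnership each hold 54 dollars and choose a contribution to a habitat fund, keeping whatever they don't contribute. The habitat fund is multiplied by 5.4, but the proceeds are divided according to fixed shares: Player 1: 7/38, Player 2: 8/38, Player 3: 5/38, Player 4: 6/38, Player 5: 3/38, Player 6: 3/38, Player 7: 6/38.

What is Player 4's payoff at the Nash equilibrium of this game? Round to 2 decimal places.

For player j, contributing a unit is worthwhile iff 5.4 × (j's share) ≥ 1, i.e. iff j's share is at least 0.1852.
Only Player 2 (8/38) clears that bar, contributing 54; the remaining 6 contribute 0. Total contributed: 54.
Player 4 keeps 54 and receives 5.4 × 54 × 6/38 = 46.04 from the habitat fund, for a payoff of 100.04.

100.04 dollars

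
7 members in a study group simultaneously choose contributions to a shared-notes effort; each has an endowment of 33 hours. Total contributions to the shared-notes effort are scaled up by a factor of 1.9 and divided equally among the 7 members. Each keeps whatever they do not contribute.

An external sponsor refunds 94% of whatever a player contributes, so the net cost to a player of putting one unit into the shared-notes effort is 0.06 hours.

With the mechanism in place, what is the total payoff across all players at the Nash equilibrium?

With the mechanism, a contributed unit returns (1.9/7) / 0.06 = 4.5238 per unit of net cost to the contributor — now above 1 — so contributing fully is weakly dominant for every player.
At the Nash equilibrium everyone contributes 33. Group total payoff = 7 × (33 × 0.94 + 1.9 × 33) = 656.04.

656.04 hours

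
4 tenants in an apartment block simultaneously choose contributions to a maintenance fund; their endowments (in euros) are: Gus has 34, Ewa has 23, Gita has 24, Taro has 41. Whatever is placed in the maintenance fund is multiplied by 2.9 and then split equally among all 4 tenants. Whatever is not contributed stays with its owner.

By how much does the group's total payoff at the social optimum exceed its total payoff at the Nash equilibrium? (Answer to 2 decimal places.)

231.80 euros

The private return per contributed unit is 2.9/4 = 0.7250 < 1 for every player regardless of endowment, so the Nash equilibrium is zero contribution and the group total is Σ E_j = 34 + 23 + 24 + 41 = 122.
Each contributed unit returns 2.900 to the group, so the social optimum is full contribution by everyone: group total = 2.900 × 122 = 353.80.
Efficiency loss = (2.900 − 1) × 122 = 231.80.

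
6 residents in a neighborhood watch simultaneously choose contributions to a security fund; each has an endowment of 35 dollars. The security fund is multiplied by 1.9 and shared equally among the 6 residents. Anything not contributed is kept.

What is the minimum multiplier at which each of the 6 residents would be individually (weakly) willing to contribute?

A contributed unit returns (multiplier)/6 to its contributor.
This reaches 1 exactly when the multiplier is 6.

6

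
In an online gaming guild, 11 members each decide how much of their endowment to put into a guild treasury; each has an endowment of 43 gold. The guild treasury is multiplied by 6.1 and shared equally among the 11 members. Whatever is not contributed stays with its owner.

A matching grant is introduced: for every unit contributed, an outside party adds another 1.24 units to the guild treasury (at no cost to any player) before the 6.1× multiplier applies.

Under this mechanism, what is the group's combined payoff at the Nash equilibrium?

6463.07 gold

The effective private return per unit is now 6.1 × 2.24 / 11 = 1.2422 > 1, so every player's dominant strategy flips to full contribution.
At the Nash equilibrium everyone contributes 43. Group total payoff = 6.1 × 2.24 × 473 = 6463.07.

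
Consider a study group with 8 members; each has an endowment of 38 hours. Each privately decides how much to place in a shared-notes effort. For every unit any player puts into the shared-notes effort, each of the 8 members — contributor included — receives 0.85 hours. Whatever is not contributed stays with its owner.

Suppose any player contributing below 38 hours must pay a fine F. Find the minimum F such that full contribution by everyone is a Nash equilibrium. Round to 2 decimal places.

Given the others contribute fully, the best deviation is to contribute 0 (any partial contribution still incurs the fine and gives up units whose private return 0.85 is below 1).
Deviating from 38 to 0 saves 38 hours but forfeits the deviator's share of the drop in the shared-notes effort: 0.85 × 38 = 32.30.
So the deviation gain is 38 − 32.30 = 5.70, and the fine must be at least 5.70 hours to wipe it out.

5.70 hours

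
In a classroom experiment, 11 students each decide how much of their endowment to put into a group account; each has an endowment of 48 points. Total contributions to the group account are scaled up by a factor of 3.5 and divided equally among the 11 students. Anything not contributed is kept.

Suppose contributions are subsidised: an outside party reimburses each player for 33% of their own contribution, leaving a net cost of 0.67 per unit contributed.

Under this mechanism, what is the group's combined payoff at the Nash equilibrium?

528.00 points

With the mechanism, a contributed unit returns (3.5/11) / 0.67 = 0.4749 per unit of net cost — still below 1 — so contributing 0 remains dominant for every player.
At the Nash equilibrium no one contributes; group total payoff = 11 × 48 = 528.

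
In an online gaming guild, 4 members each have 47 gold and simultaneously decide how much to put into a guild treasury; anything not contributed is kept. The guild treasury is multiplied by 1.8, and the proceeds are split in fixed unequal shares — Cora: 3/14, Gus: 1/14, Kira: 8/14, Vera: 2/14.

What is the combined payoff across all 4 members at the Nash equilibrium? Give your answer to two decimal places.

225.60 gold

For player j, contributing a unit is worthwhile iff 1.8 × (j's share) ≥ 1, i.e. iff j's share is at least 0.5556.
The only share above 0.5556 is Kira's 8/14, contributing 47; the remaining 3 contribute 0. Total contributed: 47.
The guild treasury pays out 1.8 × 47 = 84.60 in total (split across the unequal shares, but the aggregate is all that matters for the group sum).
The 3 free-riders keep 47 each, adding 141. Group total = 141 + 84.60 = 225.60.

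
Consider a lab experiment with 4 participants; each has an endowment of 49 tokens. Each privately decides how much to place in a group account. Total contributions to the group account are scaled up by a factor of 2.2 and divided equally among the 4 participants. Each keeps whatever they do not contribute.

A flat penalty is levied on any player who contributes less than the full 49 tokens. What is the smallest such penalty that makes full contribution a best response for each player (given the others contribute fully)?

22.05 tokens

Given the others contribute fully, the best deviation is to contribute 0 (any partial contribution still incurs the fine and gives up units whose private return 0.5500 is below 1).
Deviating from 49 to 0 saves 49 tokens but forfeits the deviator's share of the drop in the group account: 2.2/4 × 49 = 26.95.
So the deviation gain is 49 − 26.95 = 22.05, and the fine must be at least 22.05 tokens to wipe it out.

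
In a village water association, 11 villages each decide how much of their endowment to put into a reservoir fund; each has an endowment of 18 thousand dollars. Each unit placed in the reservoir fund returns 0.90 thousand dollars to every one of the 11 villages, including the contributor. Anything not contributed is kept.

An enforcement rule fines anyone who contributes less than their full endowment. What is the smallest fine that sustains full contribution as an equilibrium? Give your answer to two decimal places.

Given the others contribute fully, the best deviation is to contribute 0 (any partial contribution still incurs the fine and gives up units whose private return 0.90 is below 1).
Deviating from 18 to 0 saves 18 thousand dollars but forfeits the deviator's share of the drop in the reservoir fund: 0.90 × 18 = 16.20.
So the deviation gain is 18 − 16.20 = 1.80, and the fine must be at least 1.80 thousand dollars to wipe it out.

1.80 thousand dollars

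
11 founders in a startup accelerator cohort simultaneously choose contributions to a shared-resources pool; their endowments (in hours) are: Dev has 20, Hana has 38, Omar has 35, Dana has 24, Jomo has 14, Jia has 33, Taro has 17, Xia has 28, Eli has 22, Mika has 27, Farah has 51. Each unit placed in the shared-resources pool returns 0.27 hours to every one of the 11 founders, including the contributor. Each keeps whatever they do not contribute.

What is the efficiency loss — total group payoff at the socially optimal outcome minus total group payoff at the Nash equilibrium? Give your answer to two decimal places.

The private return per contributed unit is 0.27 < 1 for everyone, so the Nash equilibrium is zero contribution and the group total is Σ E_j = 20 + 38 + 35 + 24 + 14 + 33 + 17 + 28 + 22 + 27 + 51 = 309.
Each contributed unit returns 2.970 to the group, so the social optimum is full contribution by everyone: group total = 2.970 × 309 = 917.73.
Efficiency loss = (2.970 − 1) × 309 = 608.73.

608.73 hours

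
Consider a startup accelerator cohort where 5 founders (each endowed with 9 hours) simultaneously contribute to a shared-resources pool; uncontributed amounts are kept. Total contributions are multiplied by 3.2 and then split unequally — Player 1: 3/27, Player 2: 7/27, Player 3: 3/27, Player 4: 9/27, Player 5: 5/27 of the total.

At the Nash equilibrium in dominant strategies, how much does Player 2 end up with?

A player with share s gets back 3.2·s per unit contributed, so full contribution is dominant for anyone with s > 1/3.2 = 0.3125 and zero contribution is dominant for anyone below.
The only share above 0.3125 is Player 4's 9/27, contributing 9; the remaining 4 contribute 0. Total contributed: 9.
Player 2 keeps 9 and receives 3.2 × 9 × 7/27 = 7.47 from the shared-resources pool, for a payoff of 16.47.

16.47 hours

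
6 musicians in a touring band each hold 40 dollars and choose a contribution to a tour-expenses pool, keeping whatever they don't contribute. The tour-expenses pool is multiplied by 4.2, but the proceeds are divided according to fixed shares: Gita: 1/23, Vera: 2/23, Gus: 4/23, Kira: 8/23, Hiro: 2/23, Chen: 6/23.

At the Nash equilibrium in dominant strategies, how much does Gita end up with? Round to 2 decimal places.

For player j, contributing a unit is worthwhile iff 4.2 × (j's share) ≥ 1, i.e. iff j's share is at least 0.2381.
Kira and Chen clear that bar, contributing 40 each; the remaining 4 contribute 0. Total contributed: 80.
Gita keeps 40 and receives 4.2 × 80 × 1/23 = 14.61 from the tour-expenses pool, for a payoff of 54.61.

54.61 dollars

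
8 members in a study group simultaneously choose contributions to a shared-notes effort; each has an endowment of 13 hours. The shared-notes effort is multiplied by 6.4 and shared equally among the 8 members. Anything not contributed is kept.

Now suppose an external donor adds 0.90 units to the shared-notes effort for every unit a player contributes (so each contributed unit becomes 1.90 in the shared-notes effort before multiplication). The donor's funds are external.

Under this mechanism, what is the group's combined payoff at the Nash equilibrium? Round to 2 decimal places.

1264.64 hours

The effective private return per unit is now 6.4 × 1.90 / 8 = 1.5200 > 1, so every player's dominant strategy flips to full contribution.
So the Nash equilibrium is full contribution by all 8; the group earns 6.4 × 1.90 × 104 = 1264.64.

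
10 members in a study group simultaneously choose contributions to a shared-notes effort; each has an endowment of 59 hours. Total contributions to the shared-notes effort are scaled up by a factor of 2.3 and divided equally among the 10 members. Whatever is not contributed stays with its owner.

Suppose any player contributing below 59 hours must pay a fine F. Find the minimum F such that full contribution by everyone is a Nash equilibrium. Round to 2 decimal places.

45.43 hours

Given the others contribute fully, the best deviation is to contribute 0 (any partial contribution still incurs the fine and gives up units whose private return 0.2300 is below 1).
Deviating from 59 to 0 saves 59 hours but forfeits the deviator's share of the drop in the shared-notes effort: 2.3/10 × 59 = 13.57.
So the deviation gain is 59 − 13.57 = 45.43, and the fine must be at least 45.43 hours to wipe it out.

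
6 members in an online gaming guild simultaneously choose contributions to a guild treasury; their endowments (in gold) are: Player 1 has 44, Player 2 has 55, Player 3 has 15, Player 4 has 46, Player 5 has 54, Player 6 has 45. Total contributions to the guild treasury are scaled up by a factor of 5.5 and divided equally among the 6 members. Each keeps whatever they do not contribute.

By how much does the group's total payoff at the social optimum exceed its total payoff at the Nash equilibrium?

The private return per contributed unit is 5.5/6 = 0.9167 < 1 for every player regardless of endowment, so the Nash equilibrium is zero contribution and the group total is Σ E_j = 44 + 55 + 15 + 46 + 54 + 45 = 259.
Each contributed unit returns 5.500 to the group, so the social optimum is full contribution by everyone: group total = 5.500 × 259 = 1424.50.
Efficiency loss = (5.500 − 1) × 259 = 1165.50.

1165.50 gold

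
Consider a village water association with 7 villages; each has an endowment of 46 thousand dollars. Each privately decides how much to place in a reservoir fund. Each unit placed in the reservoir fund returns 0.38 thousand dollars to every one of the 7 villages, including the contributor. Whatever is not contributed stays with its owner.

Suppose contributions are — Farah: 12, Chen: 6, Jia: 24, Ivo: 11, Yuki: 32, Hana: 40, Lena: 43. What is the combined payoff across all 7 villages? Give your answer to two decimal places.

600.88 thousand dollars

Total contributed: 12 + 6 + 24 + 11 + 32 + 40 + 43 = 168; total kept: 7 × 46 − 168 = 154.
The reservoir fund pays out 0.38 × 7 × 168 = 446.88 in aggregate.
Group total = 154 + 446.88 = 600.88.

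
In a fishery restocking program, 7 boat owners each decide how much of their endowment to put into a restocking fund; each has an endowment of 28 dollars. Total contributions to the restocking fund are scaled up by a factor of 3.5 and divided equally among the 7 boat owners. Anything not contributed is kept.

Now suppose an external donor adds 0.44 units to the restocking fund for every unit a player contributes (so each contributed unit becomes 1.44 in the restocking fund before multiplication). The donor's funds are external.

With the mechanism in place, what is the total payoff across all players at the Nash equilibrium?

196.00 dollars

The effective private return is 3.5 × 1.44 / 7 = 0.7200, which is still under 1, so the mechanism doesn't change anyone's dominant strategy: zero contribution.
Everyone keeps their endowment and the group total is 7 × 28 = 196.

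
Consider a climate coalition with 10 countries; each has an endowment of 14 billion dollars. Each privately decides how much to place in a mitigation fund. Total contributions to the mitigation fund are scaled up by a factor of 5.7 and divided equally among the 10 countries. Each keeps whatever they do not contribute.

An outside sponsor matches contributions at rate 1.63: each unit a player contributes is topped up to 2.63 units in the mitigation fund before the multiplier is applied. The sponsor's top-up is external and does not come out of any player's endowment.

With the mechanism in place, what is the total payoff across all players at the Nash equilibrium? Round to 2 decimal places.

2098.74 billion dollars

The effective private return per unit is now 5.7 × 2.63 / 10 = 1.4991 > 1, so every player's dominant strategy flips to full contribution.
So the Nash equilibrium is full contribution by all 10; the group earns 5.7 × 2.63 × 140 = 2098.74.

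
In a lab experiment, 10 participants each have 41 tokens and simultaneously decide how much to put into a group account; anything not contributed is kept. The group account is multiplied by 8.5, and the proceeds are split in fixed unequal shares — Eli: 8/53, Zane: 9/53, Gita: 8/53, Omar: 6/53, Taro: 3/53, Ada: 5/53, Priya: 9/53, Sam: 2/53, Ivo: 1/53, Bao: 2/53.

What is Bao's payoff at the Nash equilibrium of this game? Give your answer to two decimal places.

93.60 tokens

For player j, contributing a unit is worthwhile iff 8.5 × (j's share) ≥ 1, i.e. iff j's share is at least 0.1176.
Eli, Zane, Gita and Priya are above the threshold, contributing 41 each; the remaining 6 contribute 0. Total contributed: 164.
Bao keeps 41 and receives 8.5 × 164 × 2/53 = 52.60 from the group account, for a payoff of 93.60.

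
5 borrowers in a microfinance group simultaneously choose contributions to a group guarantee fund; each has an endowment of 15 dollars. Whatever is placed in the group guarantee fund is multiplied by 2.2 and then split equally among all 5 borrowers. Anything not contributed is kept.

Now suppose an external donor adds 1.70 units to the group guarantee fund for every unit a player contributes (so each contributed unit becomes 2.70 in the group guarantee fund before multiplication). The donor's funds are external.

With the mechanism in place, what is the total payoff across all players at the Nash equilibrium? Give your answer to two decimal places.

Under the mechanism each unit contributed yields 2.2 × 2.70 / 5 = 1.1880 back to its contributor per unit of net cost, which exceeds 1, making full contribution the dominant choice for everyone.
So the Nash equilibrium is full contribution by all 5; the group earns 2.2 × 2.70 × 75 = 445.50.

445.50 dollars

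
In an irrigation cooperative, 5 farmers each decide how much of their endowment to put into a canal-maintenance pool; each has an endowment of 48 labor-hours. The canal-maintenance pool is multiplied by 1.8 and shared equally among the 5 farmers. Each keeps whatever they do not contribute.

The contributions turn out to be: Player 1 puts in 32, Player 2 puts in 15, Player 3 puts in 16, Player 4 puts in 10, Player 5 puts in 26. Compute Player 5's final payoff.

57.64 labor-hours

Total contributed: 32 + 15 + 16 + 10 + 26 = 99.
Each receives 1.8 × 99 / 5 = 35.64 from the canal-maintenance pool.
Player 5 keeps 48 − 26 = 22, so Player 5's payoff is 22 + 35.64 = 57.64.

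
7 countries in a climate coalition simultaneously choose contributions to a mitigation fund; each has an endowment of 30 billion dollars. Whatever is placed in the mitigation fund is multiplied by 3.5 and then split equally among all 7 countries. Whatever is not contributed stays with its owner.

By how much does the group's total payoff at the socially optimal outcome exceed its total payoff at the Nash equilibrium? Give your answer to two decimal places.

Each contributed unit returns 3.5/7 = 0.5000 to its contributor — below 1 — so contributing 0 is dominant for every player. At the Nash equilibrium everyone keeps their 30, and the group total is 7 × 30 = 210.
Each contributed unit returns 3.500 to the group as a whole (0.5000 to each of 7 players), which exceeds 1, so the social optimum is full contribution: group total = 3.500 × 210 = 735.00.
Efficiency loss = 735.00 − 210 = 525.00.

525.00 billion dollars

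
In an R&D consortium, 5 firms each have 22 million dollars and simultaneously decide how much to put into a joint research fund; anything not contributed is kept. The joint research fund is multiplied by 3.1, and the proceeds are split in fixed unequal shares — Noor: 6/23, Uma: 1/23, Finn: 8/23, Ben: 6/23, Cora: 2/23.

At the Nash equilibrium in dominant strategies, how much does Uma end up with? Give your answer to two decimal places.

Each unit j contributes comes back to j as 3.1 × (j's share), so j prefers to contribute only if that share exceeds 1/3.1 = 0.3226; otherwise keeping the unit dominates.
The only share above 0.3226 is Finn's 8/23, contributing 22; the remaining 4 contribute 0. Total contributed: 22.
Uma keeps 22 and receives 3.1 × 22 × 1/23 = 2.97 from the joint research fund, for a payoff of 24.97.

24.97 million dollars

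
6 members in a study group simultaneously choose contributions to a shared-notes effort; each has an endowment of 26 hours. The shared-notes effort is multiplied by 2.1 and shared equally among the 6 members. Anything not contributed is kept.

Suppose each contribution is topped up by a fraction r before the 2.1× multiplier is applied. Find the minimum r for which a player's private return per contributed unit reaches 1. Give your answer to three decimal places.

1.857

With matching at rate r, one contributed unit becomes (1 + r) in the shared-notes effort and returns 2.1 × (1 + r) / 6 to the contributor.
Setting this equal to 1: 1 + r = 6/2.1 = 2.8571.
So the minimum matching rate is r = 2.8571 − 1 = 1.857.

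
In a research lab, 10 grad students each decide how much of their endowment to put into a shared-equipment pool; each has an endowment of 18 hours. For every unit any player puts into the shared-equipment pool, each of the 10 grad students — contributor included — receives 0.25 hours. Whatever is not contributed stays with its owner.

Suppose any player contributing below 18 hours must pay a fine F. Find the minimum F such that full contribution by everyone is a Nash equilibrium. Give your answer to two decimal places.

13.50 hours

Given the others contribute fully, the best deviation is to contribute 0 (any partial contribution still incurs the fine and gives up units whose private return 0.25 is below 1).
Deviating from 18 to 0 saves 18 hours but forfeits the deviator's share of the drop in the shared-equipment pool: 0.25 × 18 = 4.50.
So the deviation gain is 18 − 4.50 = 13.50, and the fine must be at least 13.50 hours to wipe it out.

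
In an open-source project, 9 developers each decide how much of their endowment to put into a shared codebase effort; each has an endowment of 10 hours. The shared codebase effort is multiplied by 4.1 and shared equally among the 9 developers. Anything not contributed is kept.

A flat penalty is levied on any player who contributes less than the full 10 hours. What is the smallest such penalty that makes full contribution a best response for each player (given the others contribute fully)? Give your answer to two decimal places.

Given the others contribute fully, the best deviation is to contribute 0 (any partial contribution still incurs the fine and gives up units whose private return 0.4556 is below 1).
Deviating from 10 to 0 saves 10 hours but forfeits the deviator's share of the drop in the shared codebase effort: 4.1/9 × 10 = 4.56.
So the deviation gain is 10 − 4.56 = 5.44, and the fine must be at least 5.44 hours to wipe it out.

5.44 hours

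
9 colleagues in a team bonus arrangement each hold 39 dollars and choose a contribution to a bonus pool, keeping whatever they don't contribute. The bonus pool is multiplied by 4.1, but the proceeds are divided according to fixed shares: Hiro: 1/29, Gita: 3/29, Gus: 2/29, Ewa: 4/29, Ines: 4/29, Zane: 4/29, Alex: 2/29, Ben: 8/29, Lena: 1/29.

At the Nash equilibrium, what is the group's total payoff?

471.90 dollars

A player with share s gets back 4.1·s per unit contributed, so full contribution is dominant for anyone with s > 1/4.1 = 0.2439 and zero contribution is dominant for anyone below.
The only share above 0.2439 is Ben's 8/29, contributing 39; the remaining 8 contribute 0. Total contributed: 39.
The bonus pool pays out 4.1 × 39 = 159.90 in total (split across the unequal shares, but the aggregate is all that matters for the group sum).
The 8 free-riders keep 39 each, adding 312. Group total = 312 + 159.90 = 471.90.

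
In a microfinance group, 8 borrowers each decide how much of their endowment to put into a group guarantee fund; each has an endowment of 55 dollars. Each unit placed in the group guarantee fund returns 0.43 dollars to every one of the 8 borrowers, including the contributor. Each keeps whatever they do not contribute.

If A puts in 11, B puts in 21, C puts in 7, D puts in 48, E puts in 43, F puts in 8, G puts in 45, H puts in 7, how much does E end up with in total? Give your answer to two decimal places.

Total contributed: 11 + 21 + 7 + 48 + 43 + 8 + 45 + 7 = 190.
Each receives 0.43 × 190 = 81.70 from the group guarantee fund.
E keeps 55 − 43 = 12, so E's payoff is 12 + 81.70 = 93.70.

93.70 dollars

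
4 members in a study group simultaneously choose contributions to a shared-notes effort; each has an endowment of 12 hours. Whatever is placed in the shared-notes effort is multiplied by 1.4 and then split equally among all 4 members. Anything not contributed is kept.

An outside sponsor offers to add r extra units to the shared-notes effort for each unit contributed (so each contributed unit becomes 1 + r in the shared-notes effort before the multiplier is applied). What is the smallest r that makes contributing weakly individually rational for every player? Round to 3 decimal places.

1.857

With matching at rate r, one contributed unit becomes (1 + r) in the shared-notes effort and returns 1.4 × (1 + r) / 4 to the contributor.
Setting this equal to 1: 1 + r = 4/1.4 = 2.8571.
So the minimum matching rate is r = 2.8571 − 1 = 1.857.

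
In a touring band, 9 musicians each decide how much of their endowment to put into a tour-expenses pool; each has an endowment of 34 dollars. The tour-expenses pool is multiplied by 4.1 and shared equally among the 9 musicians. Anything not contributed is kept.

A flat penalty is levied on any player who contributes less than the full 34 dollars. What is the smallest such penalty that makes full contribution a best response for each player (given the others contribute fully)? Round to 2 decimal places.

Given the others contribute fully, the best deviation is to contribute 0 (any partial contribution still incurs the fine and gives up units whose private return 0.4556 is below 1).
Deviating from 34 to 0 saves 34 dollars but forfeits the deviator's share of the drop in the tour-expenses pool: 4.1/9 × 34 = 15.49.
So the deviation gain is 34 − 15.49 = 18.51, and the fine must be at least 18.51 dollars to wipe it out.

18.51 dollars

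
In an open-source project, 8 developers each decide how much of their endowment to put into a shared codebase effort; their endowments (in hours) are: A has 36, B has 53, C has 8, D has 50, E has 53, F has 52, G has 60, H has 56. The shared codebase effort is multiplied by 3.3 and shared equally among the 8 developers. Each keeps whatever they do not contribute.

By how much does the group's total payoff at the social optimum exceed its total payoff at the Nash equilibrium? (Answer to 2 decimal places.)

The private return per contributed unit is 3.3/8 = 0.4125 < 1 for every player regardless of endowment, so the Nash equilibrium is zero contribution and the group total is Σ E_j = 36 + 53 + 8 + 50 + 53 + 52 + 60 + 56 = 368.
Each contributed unit returns 3.300 to the group, so the social optimum is full contribution by everyone: group total = 3.300 × 368 = 1214.40.
Efficiency loss = (3.300 − 1) × 368 = 846.40.

846.40 hours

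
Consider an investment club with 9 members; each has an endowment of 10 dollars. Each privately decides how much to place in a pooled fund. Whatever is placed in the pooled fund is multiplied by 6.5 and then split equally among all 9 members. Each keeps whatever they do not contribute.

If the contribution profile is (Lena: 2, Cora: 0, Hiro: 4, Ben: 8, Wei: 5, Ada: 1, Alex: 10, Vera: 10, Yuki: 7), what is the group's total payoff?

348.50 dollars

Total contributed: 2 + 0 + 4 + 8 + 5 + 1 + 10 + 10 + 7 = 47; total kept: 9 × 10 − 47 = 43.
The pooled fund pays out 6.5 × 47 = 305.50 in aggregate.
Group total = 43 + 305.50 = 348.50.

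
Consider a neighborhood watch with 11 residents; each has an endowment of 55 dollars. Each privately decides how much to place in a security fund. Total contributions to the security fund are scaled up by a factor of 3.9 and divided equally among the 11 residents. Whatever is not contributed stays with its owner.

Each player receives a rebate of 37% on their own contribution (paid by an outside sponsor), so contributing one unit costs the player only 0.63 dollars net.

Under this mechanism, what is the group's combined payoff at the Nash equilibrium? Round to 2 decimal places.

605.00 dollars

The effective private return is (3.9/11) / 0.63 = 0.5628, which is still under 1, so the mechanism doesn't change anyone's dominant strategy: zero contribution.
At the Nash equilibrium no one contributes; group total payoff = 11 × 55 = 605.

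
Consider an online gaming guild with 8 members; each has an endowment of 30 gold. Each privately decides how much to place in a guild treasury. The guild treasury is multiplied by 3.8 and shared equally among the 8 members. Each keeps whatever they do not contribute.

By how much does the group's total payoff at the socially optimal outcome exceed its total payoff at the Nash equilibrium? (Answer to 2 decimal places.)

672.00 gold

Each contributed unit returns 3.8/8 = 0.4750 to its contributor — below 1 — so contributing 0 is dominant for every player. At the Nash equilibrium everyone keeps their 30, and the group total is 8 × 30 = 240.
Each contributed unit returns 3.800 to the group as a whole (0.4750 to each of 8 players), which exceeds 1, so the social optimum is full contribution: group total = 3.800 × 240 = 912.00.
Efficiency loss = 912.00 − 240 = 672.00.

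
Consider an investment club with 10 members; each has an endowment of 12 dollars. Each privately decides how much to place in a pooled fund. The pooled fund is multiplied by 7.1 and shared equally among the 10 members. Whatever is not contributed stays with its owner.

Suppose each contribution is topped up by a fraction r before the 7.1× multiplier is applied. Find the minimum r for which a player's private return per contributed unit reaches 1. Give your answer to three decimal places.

With matching at rate r, one contributed unit becomes (1 + r) in the pooled fund and returns 7.1 × (1 + r) / 10 to the contributor.
Setting this equal to 1: 1 + r = 10/7.1 = 1.4085.
So the minimum matching rate is r = 1.4085 − 1 = 0.408.

0.408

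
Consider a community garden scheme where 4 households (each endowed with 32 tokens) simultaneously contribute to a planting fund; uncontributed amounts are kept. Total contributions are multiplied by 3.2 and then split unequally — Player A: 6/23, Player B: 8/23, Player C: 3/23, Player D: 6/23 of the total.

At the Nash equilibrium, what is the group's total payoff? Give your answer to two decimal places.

198.40 tokens

A player with share s gets back 3.2·s per unit contributed, so full contribution is dominant for anyone with s > 1/3.2 = 0.3125 and zero contribution is dominant for anyone below.
The only share above 0.3125 is Player B's 8/23, contributing 32; the remaining 3 contribute 0. Total contributed: 32.
The planting fund pays out 3.2 × 32 = 102.40 in total (split across the unequal shares, but the aggregate is all that matters for the group sum).
The 3 free-riders keep 32 each, adding 96. Group total = 96 + 102.40 = 198.40.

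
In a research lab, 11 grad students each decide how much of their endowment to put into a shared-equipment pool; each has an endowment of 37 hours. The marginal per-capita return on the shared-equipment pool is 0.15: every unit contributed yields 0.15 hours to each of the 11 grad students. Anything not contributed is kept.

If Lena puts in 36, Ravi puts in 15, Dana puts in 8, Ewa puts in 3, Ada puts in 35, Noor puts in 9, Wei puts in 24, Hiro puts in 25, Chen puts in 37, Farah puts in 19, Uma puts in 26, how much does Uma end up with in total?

46.55 hours

Total contributed: 36 + 15 + 8 + 3 + 35 + 9 + 24 + 25 + 37 + 19 + 26 = 237.
Each receives 0.15 × 237 = 35.55 from the shared-equipment pool.
Uma keeps 37 − 26 = 11, so Uma's payoff is 11 + 35.55 = 46.55.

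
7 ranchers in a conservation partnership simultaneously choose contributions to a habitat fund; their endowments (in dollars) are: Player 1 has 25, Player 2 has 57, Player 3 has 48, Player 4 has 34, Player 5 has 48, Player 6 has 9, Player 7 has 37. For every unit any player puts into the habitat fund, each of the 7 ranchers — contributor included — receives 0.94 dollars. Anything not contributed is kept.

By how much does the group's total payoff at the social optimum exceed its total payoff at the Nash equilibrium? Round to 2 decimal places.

1439.64 dollars

The private return per contributed unit is 0.94 < 1 for everyone, so the Nash equilibrium is zero contribution and the group total is Σ E_j = 25 + 57 + 48 + 34 + 48 + 9 + 37 = 258.
Each contributed unit returns 6.580 to the group, so the social optimum is full contribution by everyone: group total = 6.580 × 258 = 1697.64.
Efficiency loss = (6.580 − 1) × 258 = 1439.64.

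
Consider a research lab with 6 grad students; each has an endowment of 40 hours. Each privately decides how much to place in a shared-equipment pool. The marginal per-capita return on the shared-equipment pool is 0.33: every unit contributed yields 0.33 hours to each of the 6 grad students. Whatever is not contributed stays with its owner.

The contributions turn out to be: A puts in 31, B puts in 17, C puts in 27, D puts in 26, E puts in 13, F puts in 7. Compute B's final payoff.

62.93 hours

Total contributed: 31 + 17 + 27 + 26 + 13 + 7 = 121.
Each receives 0.33 × 121 = 39.93 from the shared-equipment pool.
B keeps 40 − 17 = 23, so B's payoff is 23 + 39.93 = 62.93.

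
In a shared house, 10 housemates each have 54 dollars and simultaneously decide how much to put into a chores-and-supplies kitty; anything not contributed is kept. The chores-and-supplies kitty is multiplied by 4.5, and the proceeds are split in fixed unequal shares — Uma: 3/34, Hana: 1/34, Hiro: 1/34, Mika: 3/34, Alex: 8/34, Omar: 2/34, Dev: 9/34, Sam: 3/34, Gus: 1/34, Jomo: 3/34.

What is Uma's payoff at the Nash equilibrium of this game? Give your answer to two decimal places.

For player j, contributing a unit is worthwhile iff 4.5 × (j's share) ≥ 1, i.e. iff j's share is at least 0.2222.
Alex and Dev clear that bar, contributing 54 each; the remaining 8 contribute 0. Total contributed: 108.
Uma keeps 54 and receives 4.5 × 108 × 3/34 = 42.88 from the chores-and-supplies kitty, for a payoff of 96.88.

96.88 dollars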